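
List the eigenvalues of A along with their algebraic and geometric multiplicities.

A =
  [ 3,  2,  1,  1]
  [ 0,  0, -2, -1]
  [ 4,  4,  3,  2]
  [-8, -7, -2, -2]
λ = 1: alg = 4, geom = 2

Step 1 — factor the characteristic polynomial to read off the algebraic multiplicities:
  χ_A(x) = (x - 1)^4

Step 2 — compute geometric multiplicities via the rank-nullity identity g(λ) = n − rank(A − λI):
  rank(A − (1)·I) = 2, so dim ker(A − (1)·I) = n − 2 = 2

Summary:
  λ = 1: algebraic multiplicity = 4, geometric multiplicity = 2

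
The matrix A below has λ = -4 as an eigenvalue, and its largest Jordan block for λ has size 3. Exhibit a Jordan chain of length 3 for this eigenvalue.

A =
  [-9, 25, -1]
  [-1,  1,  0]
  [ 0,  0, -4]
A Jordan chain for λ = -4 of length 3:
v_1 = (5, 1, 0)ᵀ
v_2 = (-1, 0, 0)ᵀ
v_3 = (0, 0, 1)ᵀ

Let N = A − (-4)·I. We want v_3 with N^3 v_3 = 0 but N^2 v_3 ≠ 0; then v_{j-1} := N · v_j for j = 3, …, 2.

Pick v_3 = (0, 0, 1)ᵀ.
Then v_2 = N · v_3 = (-1, 0, 0)ᵀ.
Then v_1 = N · v_2 = (5, 1, 0)ᵀ.

Sanity check: (A − (-4)·I) v_1 = (0, 0, 0)ᵀ = 0. ✓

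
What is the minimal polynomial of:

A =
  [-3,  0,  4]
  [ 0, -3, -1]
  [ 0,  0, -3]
x^2 + 6*x + 9

The characteristic polynomial is χ_A(x) = (x + 3)^3, so the eigenvalues are known. The minimal polynomial is
  m_A(x) = Π_λ (x − λ)^{k_λ}
where k_λ is the size of the *largest* Jordan block for λ (equivalently, the smallest k with (A − λI)^k v = 0 for every generalised eigenvector v of λ).

  λ = -3: largest Jordan block has size 2, contributing (x + 3)^2

So m_A(x) = (x + 3)^2 = x^2 + 6*x + 9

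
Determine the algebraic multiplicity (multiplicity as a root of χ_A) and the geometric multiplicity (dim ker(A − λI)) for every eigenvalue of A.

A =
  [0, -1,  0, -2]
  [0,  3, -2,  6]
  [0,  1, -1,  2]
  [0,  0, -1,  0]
λ = 0: alg = 2, geom = 2; λ = 1: alg = 2, geom = 1

Step 1 — factor the characteristic polynomial to read off the algebraic multiplicities:
  χ_A(x) = x^2*(x - 1)^2

Step 2 — compute geometric multiplicities via the rank-nullity identity g(λ) = n − rank(A − λI):
  rank(A − (0)·I) = 2, so dim ker(A − (0)·I) = n − 2 = 2
  rank(A − (1)·I) = 3, so dim ker(A − (1)·I) = n − 3 = 1

Summary:
  λ = 0: algebraic multiplicity = 2, geometric multiplicity = 2
  λ = 1: algebraic multiplicity = 2, geometric multiplicity = 1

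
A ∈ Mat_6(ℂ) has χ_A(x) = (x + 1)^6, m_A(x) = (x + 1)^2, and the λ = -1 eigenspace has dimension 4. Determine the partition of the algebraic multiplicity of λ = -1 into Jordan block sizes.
Block sizes for λ = -1: [2, 2, 1, 1]

Step 1 — from the characteristic polynomial, algebraic multiplicity of λ = -1 is 6. From dim ker(A − (-1)·I) = 4, there are exactly 4 Jordan blocks for λ = -1.
Step 2 — from the minimal polynomial, the factor (x + 1)^2 tells us the largest block for λ = -1 has size 2.
Step 3 — with total size 6, 4 blocks, and largest block 2, the block sizes (in nonincreasing order) are [2, 2, 1, 1].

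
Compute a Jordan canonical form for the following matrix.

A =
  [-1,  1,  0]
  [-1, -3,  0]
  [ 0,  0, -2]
J_2(-2) ⊕ J_1(-2)

The characteristic polynomial is
  det(x·I − A) = x^3 + 6*x^2 + 12*x + 8 = (x + 2)^3

Eigenvalues and multiplicities (the geometric multiplicity of λ is n − rank(A − λI), which equals the number of Jordan blocks for λ):
  λ = -2: algebraic multiplicity = 3, geometric multiplicity = 2

Determining the block sizes for each eigenvalue:
  λ = -2: 2 blocks summing to 3 forces exactly one block of size 2 and the rest size 1 → block sizes [2, 1]

Assembling the blocks gives a Jordan form
J =
  [-2,  1,  0]
  [ 0, -2,  0]
  [ 0,  0, -2]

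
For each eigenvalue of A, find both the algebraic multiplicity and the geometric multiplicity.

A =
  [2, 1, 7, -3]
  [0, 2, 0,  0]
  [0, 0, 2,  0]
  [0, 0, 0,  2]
λ = 2: alg = 4, geom = 3

Step 1 — factor the characteristic polynomial to read off the algebraic multiplicities:
  χ_A(x) = (x - 2)^4

Step 2 — compute geometric multiplicities via the rank-nullity identity g(λ) = n − rank(A − λI):
  rank(A − (2)·I) = 1, so dim ker(A − (2)·I) = n − 1 = 3

Summary:
  λ = 2: algebraic multiplicity = 4, geometric multiplicity = 3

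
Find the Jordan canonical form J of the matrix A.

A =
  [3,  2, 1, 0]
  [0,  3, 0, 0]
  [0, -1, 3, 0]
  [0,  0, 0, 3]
J_3(3) ⊕ J_1(3)

The characteristic polynomial is
  det(x·I − A) = x^4 - 12*x^3 + 54*x^2 - 108*x + 81 = (x - 3)^4

Eigenvalues and multiplicities (the geometric multiplicity of λ is n − rank(A − λI), which equals the number of Jordan blocks for λ):
  λ = 3: algebraic multiplicity = 4, geometric multiplicity = 2

Determining the block sizes for each eigenvalue:
  λ = 3: with am = 4 and gm = 2, the partition is not yet determined (e.g. several partitions of 4 into 2 parts exist). Let N = A − (3)·I. Computing rank(N^1) = 2, rank(N^2) = 1, rank(N^3) = 0; the number of blocks of size ≥ j is rank(N^{j−1}) − rank(N^j), giving [2, 1, 1]. So we have 1 block(s) of size 3, 1 block(s) of size 1 → block sizes [3, 1]

Assembling the blocks gives a Jordan form
J =
  [3, 1, 0, 0]
  [0, 3, 1, 0]
  [0, 0, 3, 0]
  [0, 0, 0, 3]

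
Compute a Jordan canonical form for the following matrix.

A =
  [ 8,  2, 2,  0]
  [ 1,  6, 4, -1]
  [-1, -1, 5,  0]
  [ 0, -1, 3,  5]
J_3(6) ⊕ J_1(6)

The characteristic polynomial is
  det(x·I − A) = x^4 - 24*x^3 + 216*x^2 - 864*x + 1296 = (x - 6)^4

Eigenvalues and multiplicities (the geometric multiplicity of λ is n − rank(A − λI), which equals the number of Jordan blocks for λ):
  λ = 6: algebraic multiplicity = 4, geometric multiplicity = 2

Determining the block sizes for each eigenvalue:
  λ = 6: with am = 4 and gm = 2, the partition is not yet determined (e.g. several partitions of 4 into 2 parts exist). Let N = A − (6)·I. Computing rank(N^1) = 2, rank(N^2) = 1, rank(N^3) = 0; the number of blocks of size ≥ j is rank(N^{j−1}) − rank(N^j), giving [2, 1, 1]. So we have 1 block(s) of size 3, 1 block(s) of size 1 → block sizes [3, 1]

Assembling the blocks gives a Jordan form
J =
  [6, 1, 0, 0]
  [0, 6, 1, 0]
  [0, 0, 6, 0]
  [0, 0, 0, 6]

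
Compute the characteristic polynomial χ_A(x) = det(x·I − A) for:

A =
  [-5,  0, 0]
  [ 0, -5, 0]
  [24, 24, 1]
x^3 + 9*x^2 + 15*x - 25

Expanding det(x·I − A) (e.g. by cofactor expansion or by noting that A is similar to its Jordan form J, which has the same characteristic polynomial as A) gives
  χ_A(x) = x^3 + 9*x^2 + 15*x - 25
which factors as (x - 1)*(x + 5)^2. The eigenvalues (with algebraic multiplicities) are λ = -5 with multiplicity 2, λ = 1 with multiplicity 1.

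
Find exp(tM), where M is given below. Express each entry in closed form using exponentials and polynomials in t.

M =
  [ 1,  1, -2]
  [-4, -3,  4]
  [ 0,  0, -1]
e^{tM} =
  [2*t*exp(-t) + exp(-t), t*exp(-t), -2*t*exp(-t)]
  [-4*t*exp(-t), -2*t*exp(-t) + exp(-t), 4*t*exp(-t)]
  [0, 0, exp(-t)]

Strategy: write M = P · J · P⁻¹ where J is a Jordan canonical form, so e^{tM} = P · e^{tJ} · P⁻¹, and e^{tJ} can be computed block-by-block.

M has Jordan form
J =
  [-1,  1,  0]
  [ 0, -1,  0]
  [ 0,  0, -1]
(up to reordering of blocks).

Per-block formulas:
  For a 1×1 block at λ = -1: exp(t · [-1]) = [e^(-1t)].
  For a 2×2 Jordan block J_2(-1): exp(t · J_2(-1)) = e^(-1t)·(I + t·N), where N is the 2×2 nilpotent shift.

After assembling e^{tJ} and conjugating by P, we get:

e^{tM} =
  [2*t*exp(-t) + exp(-t), t*exp(-t), -2*t*exp(-t)]
  [-4*t*exp(-t), -2*t*exp(-t) + exp(-t), 4*t*exp(-t)]
  [0, 0, exp(-t)]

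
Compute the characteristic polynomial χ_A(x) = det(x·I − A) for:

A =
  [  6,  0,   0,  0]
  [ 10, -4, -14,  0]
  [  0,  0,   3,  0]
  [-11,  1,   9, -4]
x^4 - x^3 - 38*x^2 + 288

Expanding det(x·I − A) (e.g. by cofactor expansion or by noting that A is similar to its Jordan form J, which has the same characteristic polynomial as A) gives
  χ_A(x) = x^4 - x^3 - 38*x^2 + 288
which factors as (x - 6)*(x - 3)*(x + 4)^2. The eigenvalues (with algebraic multiplicities) are λ = -4 with multiplicity 2, λ = 3 with multiplicity 1, λ = 6 with multiplicity 1.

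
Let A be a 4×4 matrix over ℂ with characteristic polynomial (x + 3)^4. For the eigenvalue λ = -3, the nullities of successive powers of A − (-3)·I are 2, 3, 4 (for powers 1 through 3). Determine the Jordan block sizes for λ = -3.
Block sizes for λ = -3: [3, 1]

From the dimensions of kernels of powers, the number of Jordan blocks of size at least j is d_j − d_{j−1} where d_j = dim ker(N^j) (with d_0 = 0). Computing the differences gives [2, 1, 1].
The number of blocks of size exactly k is (#blocks of size ≥ k) − (#blocks of size ≥ k + 1), so the partition is: 1 block(s) of size 1, 1 block(s) of size 3.
In nonincreasing order the block sizes are [3, 1].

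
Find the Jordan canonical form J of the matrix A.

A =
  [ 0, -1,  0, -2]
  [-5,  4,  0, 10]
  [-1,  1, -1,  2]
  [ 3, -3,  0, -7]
J_2(-1) ⊕ J_1(-1) ⊕ J_1(-1)

The characteristic polynomial is
  det(x·I − A) = x^4 + 4*x^3 + 6*x^2 + 4*x + 1 = (x + 1)^4

Eigenvalues and multiplicities (the geometric multiplicity of λ is n − rank(A − λI), which equals the number of Jordan blocks for λ):
  λ = -1: algebraic multiplicity = 4, geometric multiplicity = 3

Determining the block sizes for each eigenvalue:
  λ = -1: 3 blocks summing to 4 forces exactly one block of size 2 and the rest size 1 → block sizes [2, 1, 1]

Assembling the blocks gives a Jordan form
J =
  [-1,  1,  0,  0]
  [ 0, -1,  0,  0]
  [ 0,  0, -1,  0]
  [ 0,  0,  0, -1]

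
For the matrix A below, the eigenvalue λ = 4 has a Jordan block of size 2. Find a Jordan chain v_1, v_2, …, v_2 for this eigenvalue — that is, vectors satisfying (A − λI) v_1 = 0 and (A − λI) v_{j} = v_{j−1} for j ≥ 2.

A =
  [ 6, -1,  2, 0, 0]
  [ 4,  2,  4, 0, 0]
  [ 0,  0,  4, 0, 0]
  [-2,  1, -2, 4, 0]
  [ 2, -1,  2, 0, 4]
A Jordan chain for λ = 4 of length 2:
v_1 = (2, 4, 0, -2, 2)ᵀ
v_2 = (1, 0, 0, 0, 0)ᵀ

Let N = A − (4)·I. We want v_2 with N^2 v_2 = 0 but N^1 v_2 ≠ 0; then v_{j-1} := N · v_j for j = 2, …, 2.

Pick v_2 = (1, 0, 0, 0, 0)ᵀ.
Then v_1 = N · v_2 = (2, 4, 0, -2, 2)ᵀ.

Sanity check: (A − (4)·I) v_1 = (0, 0, 0, 0, 0)ᵀ = 0. ✓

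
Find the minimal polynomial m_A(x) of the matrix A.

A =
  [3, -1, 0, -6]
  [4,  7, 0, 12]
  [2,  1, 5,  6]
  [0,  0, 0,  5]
x^2 - 10*x + 25

The characteristic polynomial is χ_A(x) = (x - 5)^4, so the eigenvalues are known. The minimal polynomial is
  m_A(x) = Π_λ (x − λ)^{k_λ}
where k_λ is the size of the *largest* Jordan block for λ (equivalently, the smallest k with (A − λI)^k v = 0 for every generalised eigenvector v of λ).

  λ = 5: largest Jordan block has size 2, contributing (x − 5)^2

So m_A(x) = (x - 5)^2 = x^2 - 10*x + 25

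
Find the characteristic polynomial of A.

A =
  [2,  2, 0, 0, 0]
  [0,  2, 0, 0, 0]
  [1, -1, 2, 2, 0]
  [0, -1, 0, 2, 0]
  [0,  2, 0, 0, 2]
x^5 - 10*x^4 + 40*x^3 - 80*x^2 + 80*x - 32

Expanding det(x·I − A) (e.g. by cofactor expansion or by noting that A is similar to its Jordan form J, which has the same characteristic polynomial as A) gives
  χ_A(x) = x^5 - 10*x^4 + 40*x^3 - 80*x^2 + 80*x - 32
which factors as (x - 2)^5. The eigenvalues (with algebraic multiplicities) are λ = 2 with multiplicity 5.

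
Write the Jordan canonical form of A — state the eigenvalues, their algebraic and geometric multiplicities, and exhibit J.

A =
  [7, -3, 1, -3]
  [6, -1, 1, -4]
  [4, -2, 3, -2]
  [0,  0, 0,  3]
J_3(3) ⊕ J_1(3)

The characteristic polynomial is
  det(x·I − A) = x^4 - 12*x^3 + 54*x^2 - 108*x + 81 = (x - 3)^4

Eigenvalues and multiplicities (the geometric multiplicity of λ is n − rank(A − λI), which equals the number of Jordan blocks for λ):
  λ = 3: algebraic multiplicity = 4, geometric multiplicity = 2

Determining the block sizes for each eigenvalue:
  λ = 3: with am = 4 and gm = 2, the partition is not yet determined (e.g. several partitions of 4 into 2 parts exist). Let N = A − (3)·I. Computing rank(N^1) = 2, rank(N^2) = 1, rank(N^3) = 0; the number of blocks of size ≥ j is rank(N^{j−1}) − rank(N^j), giving [2, 1, 1]. So we have 1 block(s) of size 3, 1 block(s) of size 1 → block sizes [3, 1]

Assembling the blocks gives a Jordan form
J =
  [3, 1, 0, 0]
  [0, 3, 1, 0]
  [0, 0, 3, 0]
  [0, 0, 0, 3]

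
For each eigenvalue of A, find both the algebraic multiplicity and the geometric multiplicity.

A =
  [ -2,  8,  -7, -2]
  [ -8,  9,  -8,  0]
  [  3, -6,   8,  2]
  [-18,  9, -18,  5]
λ = 5: alg = 4, geom = 2

Step 1 — factor the characteristic polynomial to read off the algebraic multiplicities:
  χ_A(x) = (x - 5)^4

Step 2 — compute geometric multiplicities via the rank-nullity identity g(λ) = n − rank(A − λI):
  rank(A − (5)·I) = 2, so dim ker(A − (5)·I) = n − 2 = 2

Summary:
  λ = 5: algebraic multiplicity = 4, geometric multiplicity = 2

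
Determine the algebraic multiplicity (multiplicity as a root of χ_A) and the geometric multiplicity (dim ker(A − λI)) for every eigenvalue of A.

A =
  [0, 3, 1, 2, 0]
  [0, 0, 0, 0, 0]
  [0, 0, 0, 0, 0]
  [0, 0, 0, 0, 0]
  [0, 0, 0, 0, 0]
λ = 0: alg = 5, geom = 4

Step 1 — factor the characteristic polynomial to read off the algebraic multiplicities:
  χ_A(x) = x^5

Step 2 — compute geometric multiplicities via the rank-nullity identity g(λ) = n − rank(A − λI):
  rank(A − (0)·I) = 1, so dim ker(A − (0)·I) = n − 1 = 4

Summary:
  λ = 0: algebraic multiplicity = 5, geometric multiplicity = 4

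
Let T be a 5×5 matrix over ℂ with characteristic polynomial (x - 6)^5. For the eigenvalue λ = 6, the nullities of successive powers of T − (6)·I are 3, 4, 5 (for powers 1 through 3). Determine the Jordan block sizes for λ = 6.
Block sizes for λ = 6: [3, 1, 1]

From the dimensions of kernels of powers, the number of Jordan blocks of size at least j is d_j − d_{j−1} where d_j = dim ker(N^j) (with d_0 = 0). Computing the differences gives [3, 1, 1].
The number of blocks of size exactly k is (#blocks of size ≥ k) − (#blocks of size ≥ k + 1), so the partition is: 2 block(s) of size 1, 1 block(s) of size 3.
In nonincreasing order the block sizes are [3, 1, 1].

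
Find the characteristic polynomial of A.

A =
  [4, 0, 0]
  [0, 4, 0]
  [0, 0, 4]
x^3 - 12*x^2 + 48*x - 64

Expanding det(x·I − A) (e.g. by cofactor expansion or by noting that A is similar to its Jordan form J, which has the same characteristic polynomial as A) gives
  χ_A(x) = x^3 - 12*x^2 + 48*x - 64
which factors as (x - 4)^3. The eigenvalues (with algebraic multiplicities) are λ = 4 with multiplicity 3.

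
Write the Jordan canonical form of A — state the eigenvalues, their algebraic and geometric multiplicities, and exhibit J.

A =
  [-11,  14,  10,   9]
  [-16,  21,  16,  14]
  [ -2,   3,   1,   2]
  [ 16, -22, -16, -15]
J_2(-1) ⊕ J_2(-1)

The characteristic polynomial is
  det(x·I − A) = x^4 + 4*x^3 + 6*x^2 + 4*x + 1 = (x + 1)^4

Eigenvalues and multiplicities (the geometric multiplicity of λ is n − rank(A − λI), which equals the number of Jordan blocks for λ):
  λ = -1: algebraic multiplicity = 4, geometric multiplicity = 2

Determining the block sizes for each eigenvalue:
  λ = -1: with am = 4 and gm = 2, the partition is not yet determined (e.g. several partitions of 4 into 2 parts exist). Let N = A − (-1)·I. Computing rank(N^1) = 2, rank(N^2) = 0; the number of blocks of size ≥ j is rank(N^{j−1}) − rank(N^j), giving [2, 2]. So we have 2 block(s) of size 2 → block sizes [2, 2]

Assembling the blocks gives a Jordan form
J =
  [-1,  1,  0,  0]
  [ 0, -1,  0,  0]
  [ 0,  0, -1,  1]
  [ 0,  0,  0, -1]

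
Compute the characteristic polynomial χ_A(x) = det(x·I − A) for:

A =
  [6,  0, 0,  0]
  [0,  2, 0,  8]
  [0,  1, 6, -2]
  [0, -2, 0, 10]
x^4 - 24*x^3 + 216*x^2 - 864*x + 1296

Expanding det(x·I − A) (e.g. by cofactor expansion or by noting that A is similar to its Jordan form J, which has the same characteristic polynomial as A) gives
  χ_A(x) = x^4 - 24*x^3 + 216*x^2 - 864*x + 1296
which factors as (x - 6)^4. The eigenvalues (with algebraic multiplicities) are λ = 6 with multiplicity 4.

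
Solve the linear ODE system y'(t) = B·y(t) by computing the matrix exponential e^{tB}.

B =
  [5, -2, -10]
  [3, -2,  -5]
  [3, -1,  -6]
e^{tB} =
  [6*t*exp(-t) + exp(-t), -2*t*exp(-t), -10*t*exp(-t)]
  [3*t*exp(-t), -t*exp(-t) + exp(-t), -5*t*exp(-t)]
  [3*t*exp(-t), -t*exp(-t), -5*t*exp(-t) + exp(-t)]

Strategy: write B = P · J · P⁻¹ where J is a Jordan canonical form, so e^{tB} = P · e^{tJ} · P⁻¹, and e^{tJ} can be computed block-by-block.

B has Jordan form
J =
  [-1,  1,  0]
  [ 0, -1,  0]
  [ 0,  0, -1]
(up to reordering of blocks).

Per-block formulas:
  For a 1×1 block at λ = -1: exp(t · [-1]) = [e^(-1t)].
  For a 2×2 Jordan block J_2(-1): exp(t · J_2(-1)) = e^(-1t)·(I + t·N), where N is the 2×2 nilpotent shift.

After assembling e^{tJ} and conjugating by P, we get:

e^{tB} =
  [6*t*exp(-t) + exp(-t), -2*t*exp(-t), -10*t*exp(-t)]
  [3*t*exp(-t), -t*exp(-t) + exp(-t), -5*t*exp(-t)]
  [3*t*exp(-t), -t*exp(-t), -5*t*exp(-t) + exp(-t)]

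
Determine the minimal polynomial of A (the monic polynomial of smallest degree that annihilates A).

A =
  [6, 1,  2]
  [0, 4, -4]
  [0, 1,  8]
x^2 - 12*x + 36

The characteristic polynomial is χ_A(x) = (x - 6)^3, so the eigenvalues are known. The minimal polynomial is
  m_A(x) = Π_λ (x − λ)^{k_λ}
where k_λ is the size of the *largest* Jordan block for λ (equivalently, the smallest k with (A − λI)^k v = 0 for every generalised eigenvector v of λ).

  λ = 6: largest Jordan block has size 2, contributing (x − 6)^2

So m_A(x) = (x - 6)^2 = x^2 - 12*x + 36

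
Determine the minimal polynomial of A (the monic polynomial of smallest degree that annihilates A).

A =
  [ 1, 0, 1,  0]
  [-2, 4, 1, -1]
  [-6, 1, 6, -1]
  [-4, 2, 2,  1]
x^3 - 9*x^2 + 27*x - 27

The characteristic polynomial is χ_A(x) = (x - 3)^4, so the eigenvalues are known. The minimal polynomial is
  m_A(x) = Π_λ (x − λ)^{k_λ}
where k_λ is the size of the *largest* Jordan block for λ (equivalently, the smallest k with (A − λI)^k v = 0 for every generalised eigenvector v of λ).

  λ = 3: largest Jordan block has size 3, contributing (x − 3)^3

So m_A(x) = (x - 3)^3 = x^3 - 9*x^2 + 27*x - 27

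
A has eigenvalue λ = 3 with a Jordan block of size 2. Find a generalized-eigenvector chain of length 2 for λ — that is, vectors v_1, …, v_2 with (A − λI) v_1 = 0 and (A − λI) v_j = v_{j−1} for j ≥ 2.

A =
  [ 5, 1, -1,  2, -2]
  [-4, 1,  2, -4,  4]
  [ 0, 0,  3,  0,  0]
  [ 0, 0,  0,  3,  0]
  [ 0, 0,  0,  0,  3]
A Jordan chain for λ = 3 of length 2:
v_1 = (2, -4, 0, 0, 0)ᵀ
v_2 = (1, 0, 0, 0, 0)ᵀ

Let N = A − (3)·I. We want v_2 with N^2 v_2 = 0 but N^1 v_2 ≠ 0; then v_{j-1} := N · v_j for j = 2, …, 2.

Pick v_2 = (1, 0, 0, 0, 0)ᵀ.
Then v_1 = N · v_2 = (2, -4, 0, 0, 0)ᵀ.

Sanity check: (A − (3)·I) v_1 = (0, 0, 0, 0, 0)ᵀ = 0. ✓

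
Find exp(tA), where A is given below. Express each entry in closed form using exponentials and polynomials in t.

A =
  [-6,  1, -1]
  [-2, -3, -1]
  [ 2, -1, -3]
e^{tA} =
  [-2*t*exp(-4*t) + exp(-4*t), t*exp(-4*t), -t*exp(-4*t)]
  [-2*t*exp(-4*t), t*exp(-4*t) + exp(-4*t), -t*exp(-4*t)]
  [2*t*exp(-4*t), -t*exp(-4*t), t*exp(-4*t) + exp(-4*t)]

Strategy: write A = P · J · P⁻¹ where J is a Jordan canonical form, so e^{tA} = P · e^{tJ} · P⁻¹, and e^{tJ} can be computed block-by-block.

A has Jordan form
J =
  [-4,  1,  0]
  [ 0, -4,  0]
  [ 0,  0, -4]
(up to reordering of blocks).

Per-block formulas:
  For a 1×1 block at λ = -4: exp(t · [-4]) = [e^(-4t)].
  For a 2×2 Jordan block J_2(-4): exp(t · J_2(-4)) = e^(-4t)·(I + t·N), where N is the 2×2 nilpotent shift.

After assembling e^{tJ} and conjugating by P, we get:

e^{tA} =
  [-2*t*exp(-4*t) + exp(-4*t), t*exp(-4*t), -t*exp(-4*t)]
  [-2*t*exp(-4*t), t*exp(-4*t) + exp(-4*t), -t*exp(-4*t)]
  [2*t*exp(-4*t), -t*exp(-4*t), t*exp(-4*t) + exp(-4*t)]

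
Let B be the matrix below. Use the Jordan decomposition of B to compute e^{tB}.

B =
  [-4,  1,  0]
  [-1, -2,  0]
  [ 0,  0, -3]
e^{tB} =
  [-t*exp(-3*t) + exp(-3*t), t*exp(-3*t), 0]
  [-t*exp(-3*t), t*exp(-3*t) + exp(-3*t), 0]
  [0, 0, exp(-3*t)]

Strategy: write B = P · J · P⁻¹ where J is a Jordan canonical form, so e^{tB} = P · e^{tJ} · P⁻¹, and e^{tJ} can be computed block-by-block.

B has Jordan form
J =
  [-3,  1,  0]
  [ 0, -3,  0]
  [ 0,  0, -3]
(up to reordering of blocks).

Per-block formulas:
  For a 2×2 Jordan block J_2(-3): exp(t · J_2(-3)) = e^(-3t)·(I + t·N), where N is the 2×2 nilpotent shift.
  For a 1×1 block at λ = -3: exp(t · [-3]) = [e^(-3t)].

After assembling e^{tJ} and conjugating by P, we get:

e^{tB} =
  [-t*exp(-3*t) + exp(-3*t), t*exp(-3*t), 0]
  [-t*exp(-3*t), t*exp(-3*t) + exp(-3*t), 0]
  [0, 0, exp(-3*t)]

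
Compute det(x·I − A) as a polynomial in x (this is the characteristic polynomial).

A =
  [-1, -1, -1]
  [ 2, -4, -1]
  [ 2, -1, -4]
x^3 + 9*x^2 + 27*x + 27

Expanding det(x·I − A) (e.g. by cofactor expansion or by noting that A is similar to its Jordan form J, which has the same characteristic polynomial as A) gives
  χ_A(x) = x^3 + 9*x^2 + 27*x + 27
which factors as (x + 3)^3. The eigenvalues (with algebraic multiplicities) are λ = -3 with multiplicity 3.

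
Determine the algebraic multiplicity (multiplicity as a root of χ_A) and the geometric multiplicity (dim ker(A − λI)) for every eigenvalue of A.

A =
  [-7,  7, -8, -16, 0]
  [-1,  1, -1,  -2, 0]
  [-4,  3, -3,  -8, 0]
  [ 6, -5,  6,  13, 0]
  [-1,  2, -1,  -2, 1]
λ = 1: alg = 5, geom = 3

Step 1 — factor the characteristic polynomial to read off the algebraic multiplicities:
  χ_A(x) = (x - 1)^5

Step 2 — compute geometric multiplicities via the rank-nullity identity g(λ) = n − rank(A − λI):
  rank(A − (1)·I) = 2, so dim ker(A − (1)·I) = n − 2 = 3

Summary:
  λ = 1: algebraic multiplicity = 5, geometric multiplicity = 3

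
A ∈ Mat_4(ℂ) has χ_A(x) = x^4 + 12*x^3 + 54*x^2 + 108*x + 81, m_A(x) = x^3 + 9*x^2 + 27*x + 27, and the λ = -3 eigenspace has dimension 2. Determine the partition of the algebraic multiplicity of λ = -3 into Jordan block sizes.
Block sizes for λ = -3: [3, 1]

Step 1 — from the characteristic polynomial, algebraic multiplicity of λ = -3 is 4. From dim ker(A − (-3)·I) = 2, there are exactly 2 Jordan blocks for λ = -3.
Step 2 — from the minimal polynomial, the factor (x + 3)^3 tells us the largest block for λ = -3 has size 3.
Step 3 — with total size 4, 2 blocks, and largest block 3, the block sizes (in nonincreasing order) are [3, 1].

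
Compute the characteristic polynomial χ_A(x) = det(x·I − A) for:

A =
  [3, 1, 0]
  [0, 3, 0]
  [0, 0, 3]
x^3 - 9*x^2 + 27*x - 27

Expanding det(x·I − A) (e.g. by cofactor expansion or by noting that A is similar to its Jordan form J, which has the same characteristic polynomial as A) gives
  χ_A(x) = x^3 - 9*x^2 + 27*x - 27
which factors as (x - 3)^3. The eigenvalues (with algebraic multiplicities) are λ = 3 with multiplicity 3.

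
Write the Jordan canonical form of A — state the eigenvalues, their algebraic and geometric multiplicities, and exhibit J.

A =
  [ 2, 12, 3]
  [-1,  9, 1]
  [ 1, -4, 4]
J_2(5) ⊕ J_1(5)

The characteristic polynomial is
  det(x·I − A) = x^3 - 15*x^2 + 75*x - 125 = (x - 5)^3

Eigenvalues and multiplicities (the geometric multiplicity of λ is n − rank(A − λI), which equals the number of Jordan blocks for λ):
  λ = 5: algebraic multiplicity = 3, geometric multiplicity = 2

Determining the block sizes for each eigenvalue:
  λ = 5: 2 blocks summing to 3 forces exactly one block of size 2 and the rest size 1 → block sizes [2, 1]

Assembling the blocks gives a Jordan form
J =
  [5, 1, 0]
  [0, 5, 0]
  [0, 0, 5]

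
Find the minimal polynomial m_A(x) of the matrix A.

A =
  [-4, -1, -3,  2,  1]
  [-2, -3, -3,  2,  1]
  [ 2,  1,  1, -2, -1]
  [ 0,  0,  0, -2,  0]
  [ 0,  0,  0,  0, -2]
x^2 + 4*x + 4

The characteristic polynomial is χ_A(x) = (x + 2)^5, so the eigenvalues are known. The minimal polynomial is
  m_A(x) = Π_λ (x − λ)^{k_λ}
where k_λ is the size of the *largest* Jordan block for λ (equivalently, the smallest k with (A − λI)^k v = 0 for every generalised eigenvector v of λ).

  λ = -2: largest Jordan block has size 2, contributing (x + 2)^2

So m_A(x) = (x + 2)^2 = x^2 + 4*x + 4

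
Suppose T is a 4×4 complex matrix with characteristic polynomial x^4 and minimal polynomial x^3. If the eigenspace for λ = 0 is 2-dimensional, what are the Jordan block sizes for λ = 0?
Block sizes for λ = 0: [3, 1]

Step 1 — from the characteristic polynomial, algebraic multiplicity of λ = 0 is 4. From dim ker(T − (0)·I) = 2, there are exactly 2 Jordan blocks for λ = 0.
Step 2 — from the minimal polynomial, the factor (x − 0)^3 tells us the largest block for λ = 0 has size 3.
Step 3 — with total size 4, 2 blocks, and largest block 3, the block sizes (in nonincreasing order) are [3, 1].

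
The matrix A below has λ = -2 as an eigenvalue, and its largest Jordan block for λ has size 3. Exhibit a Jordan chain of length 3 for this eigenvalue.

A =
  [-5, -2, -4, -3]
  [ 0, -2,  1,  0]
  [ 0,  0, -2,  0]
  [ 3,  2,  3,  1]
A Jordan chain for λ = -2 of length 3:
v_1 = (1, 0, 0, -1)ᵀ
v_2 = (-4, 1, 0, 3)ᵀ
v_3 = (0, 0, 1, 0)ᵀ

Let N = A − (-2)·I. We want v_3 with N^3 v_3 = 0 but N^2 v_3 ≠ 0; then v_{j-1} := N · v_j for j = 3, …, 2.

Pick v_3 = (0, 0, 1, 0)ᵀ.
Then v_2 = N · v_3 = (-4, 1, 0, 3)ᵀ.
Then v_1 = N · v_2 = (1, 0, 0, -1)ᵀ.

Sanity check: (A − (-2)·I) v_1 = (0, 0, 0, 0)ᵀ = 0. ✓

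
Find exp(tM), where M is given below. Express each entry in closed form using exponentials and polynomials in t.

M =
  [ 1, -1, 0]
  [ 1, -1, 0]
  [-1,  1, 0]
e^{tM} =
  [t + 1, -t, 0]
  [t, 1 - t, 0]
  [-t, t, 1]

Strategy: write M = P · J · P⁻¹ where J is a Jordan canonical form, so e^{tM} = P · e^{tJ} · P⁻¹, and e^{tJ} can be computed block-by-block.

M has Jordan form
J =
  [0, 1, 0]
  [0, 0, 0]
  [0, 0, 0]
(up to reordering of blocks).

Per-block formulas:
  For a 2×2 Jordan block J_2(0): exp(t · J_2(0)) = e^(0t)·(I + t·N), where N is the 2×2 nilpotent shift.
  For a 1×1 block at λ = 0: exp(t · [0]) = [e^(0t)].

After assembling e^{tJ} and conjugating by P, we get:

e^{tM} =
  [t + 1, -t, 0]
  [t, 1 - t, 0]
  [-t, t, 1]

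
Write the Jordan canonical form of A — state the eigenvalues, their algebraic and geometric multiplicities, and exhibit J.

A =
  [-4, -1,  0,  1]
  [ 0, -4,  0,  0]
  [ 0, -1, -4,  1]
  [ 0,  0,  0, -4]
J_2(-4) ⊕ J_1(-4) ⊕ J_1(-4)

The characteristic polynomial is
  det(x·I − A) = x^4 + 16*x^3 + 96*x^2 + 256*x + 256 = (x + 4)^4

Eigenvalues and multiplicities (the geometric multiplicity of λ is n − rank(A − λI), which equals the number of Jordan blocks for λ):
  λ = -4: algebraic multiplicity = 4, geometric multiplicity = 3

Determining the block sizes for each eigenvalue:
  λ = -4: 3 blocks summing to 4 forces exactly one block of size 2 and the rest size 1 → block sizes [2, 1, 1]

Assembling the blocks gives a Jordan form
J =
  [-4,  1,  0,  0]
  [ 0, -4,  0,  0]
  [ 0,  0, -4,  0]
  [ 0,  0,  0, -4]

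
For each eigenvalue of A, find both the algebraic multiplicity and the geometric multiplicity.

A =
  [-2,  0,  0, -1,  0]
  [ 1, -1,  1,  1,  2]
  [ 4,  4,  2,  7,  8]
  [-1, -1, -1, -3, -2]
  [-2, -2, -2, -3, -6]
λ = -2: alg = 5, geom = 3

Step 1 — factor the characteristic polynomial to read off the algebraic multiplicities:
  χ_A(x) = (x + 2)^5

Step 2 — compute geometric multiplicities via the rank-nullity identity g(λ) = n − rank(A − λI):
  rank(A − (-2)·I) = 2, so dim ker(A − (-2)·I) = n − 2 = 3

Summary:
  λ = -2: algebraic multiplicity = 5, geometric multiplicity = 3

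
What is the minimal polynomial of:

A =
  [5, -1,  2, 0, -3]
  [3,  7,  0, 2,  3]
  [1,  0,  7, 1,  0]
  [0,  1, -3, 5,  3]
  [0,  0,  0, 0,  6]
x^2 - 12*x + 36

The characteristic polynomial is χ_A(x) = (x - 6)^5, so the eigenvalues are known. The minimal polynomial is
  m_A(x) = Π_λ (x − λ)^{k_λ}
where k_λ is the size of the *largest* Jordan block for λ (equivalently, the smallest k with (A − λI)^k v = 0 for every generalised eigenvector v of λ).

  λ = 6: largest Jordan block has size 2, contributing (x − 6)^2

So m_A(x) = (x - 6)^2 = x^2 - 12*x + 36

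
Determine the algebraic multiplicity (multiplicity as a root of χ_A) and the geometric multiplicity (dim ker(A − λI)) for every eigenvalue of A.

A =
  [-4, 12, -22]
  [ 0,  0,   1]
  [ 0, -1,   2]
λ = -4: alg = 1, geom = 1; λ = 1: alg = 2, geom = 1

Step 1 — factor the characteristic polynomial to read off the algebraic multiplicities:
  χ_A(x) = (x - 1)^2*(x + 4)

Step 2 — compute geometric multiplicities via the rank-nullity identity g(λ) = n − rank(A − λI):
  rank(A − (-4)·I) = 2, so dim ker(A − (-4)·I) = n − 2 = 1
  rank(A − (1)·I) = 2, so dim ker(A − (1)·I) = n − 2 = 1

Summary:
  λ = -4: algebraic multiplicity = 1, geometric multiplicity = 1
  λ = 1: algebraic multiplicity = 2, geometric multiplicity = 1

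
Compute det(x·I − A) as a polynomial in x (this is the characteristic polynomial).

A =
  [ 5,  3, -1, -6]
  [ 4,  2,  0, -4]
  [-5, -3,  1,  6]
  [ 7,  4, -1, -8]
x^4

Expanding det(x·I − A) (e.g. by cofactor expansion or by noting that A is similar to its Jordan form J, which has the same characteristic polynomial as A) gives
  χ_A(x) = x^4
which factors as x^4. The eigenvalues (with algebraic multiplicities) are λ = 0 with multiplicity 4.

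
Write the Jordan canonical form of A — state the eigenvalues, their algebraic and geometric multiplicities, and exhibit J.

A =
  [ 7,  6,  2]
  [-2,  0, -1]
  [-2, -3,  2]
J_2(3) ⊕ J_1(3)

The characteristic polynomial is
  det(x·I − A) = x^3 - 9*x^2 + 27*x - 27 = (x - 3)^3

Eigenvalues and multiplicities (the geometric multiplicity of λ is n − rank(A − λI), which equals the number of Jordan blocks for λ):
  λ = 3: algebraic multiplicity = 3, geometric multiplicity = 2

Determining the block sizes for each eigenvalue:
  λ = 3: 2 blocks summing to 3 forces exactly one block of size 2 and the rest size 1 → block sizes [2, 1]

Assembling the blocks gives a Jordan form
J =
  [3, 1, 0]
  [0, 3, 0]
  [0, 0, 3]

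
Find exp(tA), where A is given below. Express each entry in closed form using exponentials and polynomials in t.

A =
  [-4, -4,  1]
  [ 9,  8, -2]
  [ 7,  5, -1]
e^{tA} =
  [-2*t^2*exp(t) - 5*t*exp(t) + exp(t), -3*t^2*exp(t)/2 - 4*t*exp(t), t^2*exp(t)/2 + t*exp(t)]
  [2*t^2*exp(t) + 9*t*exp(t), 3*t^2*exp(t)/2 + 7*t*exp(t) + exp(t), -t^2*exp(t)/2 - 2*t*exp(t)]
  [-2*t^2*exp(t) + 7*t*exp(t), -3*t^2*exp(t)/2 + 5*t*exp(t), t^2*exp(t)/2 - 2*t*exp(t) + exp(t)]

Strategy: write A = P · J · P⁻¹ where J is a Jordan canonical form, so e^{tA} = P · e^{tJ} · P⁻¹, and e^{tJ} can be computed block-by-block.

A has Jordan form
J =
  [1, 1, 0]
  [0, 1, 1]
  [0, 0, 1]
(up to reordering of blocks).

Per-block formulas:
  For a 3×3 Jordan block J_3(1): exp(t · J_3(1)) = e^(1t)·(I + t·N + (t^2/2)·N^2), where N is the 3×3 nilpotent shift.

After assembling e^{tJ} and conjugating by P, we get:

e^{tA} =
  [-2*t^2*exp(t) - 5*t*exp(t) + exp(t), -3*t^2*exp(t)/2 - 4*t*exp(t), t^2*exp(t)/2 + t*exp(t)]
  [2*t^2*exp(t) + 9*t*exp(t), 3*t^2*exp(t)/2 + 7*t*exp(t) + exp(t), -t^2*exp(t)/2 - 2*t*exp(t)]
  [-2*t^2*exp(t) + 7*t*exp(t), -3*t^2*exp(t)/2 + 5*t*exp(t), t^2*exp(t)/2 - 2*t*exp(t) + exp(t)]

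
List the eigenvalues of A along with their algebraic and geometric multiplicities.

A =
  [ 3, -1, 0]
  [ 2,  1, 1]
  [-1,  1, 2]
λ = 2: alg = 3, geom = 1

Step 1 — factor the characteristic polynomial to read off the algebraic multiplicities:
  χ_A(x) = (x - 2)^3

Step 2 — compute geometric multiplicities via the rank-nullity identity g(λ) = n − rank(A − λI):
  rank(A − (2)·I) = 2, so dim ker(A − (2)·I) = n − 2 = 1

Summary:
  λ = 2: algebraic multiplicity = 3, geometric multiplicity = 1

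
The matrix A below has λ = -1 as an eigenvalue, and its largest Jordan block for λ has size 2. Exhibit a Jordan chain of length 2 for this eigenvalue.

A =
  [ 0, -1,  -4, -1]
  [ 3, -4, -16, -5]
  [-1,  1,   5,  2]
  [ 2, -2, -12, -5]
A Jordan chain for λ = -1 of length 2:
v_1 = (1, 3, -1, 2)ᵀ
v_2 = (1, 0, 0, 0)ᵀ

Let N = A − (-1)·I. We want v_2 with N^2 v_2 = 0 but N^1 v_2 ≠ 0; then v_{j-1} := N · v_j for j = 2, …, 2.

Pick v_2 = (1, 0, 0, 0)ᵀ.
Then v_1 = N · v_2 = (1, 3, -1, 2)ᵀ.

Sanity check: (A − (-1)·I) v_1 = (0, 0, 0, 0)ᵀ = 0. ✓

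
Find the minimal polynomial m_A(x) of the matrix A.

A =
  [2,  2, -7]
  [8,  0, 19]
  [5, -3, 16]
x^3 - 18*x^2 + 108*x - 216

The characteristic polynomial is χ_A(x) = (x - 6)^3, so the eigenvalues are known. The minimal polynomial is
  m_A(x) = Π_λ (x − λ)^{k_λ}
where k_λ is the size of the *largest* Jordan block for λ (equivalently, the smallest k with (A − λI)^k v = 0 for every generalised eigenvector v of λ).

  λ = 6: largest Jordan block has size 3, contributing (x − 6)^3

So m_A(x) = (x - 6)^3 = x^3 - 18*x^2 + 108*x - 216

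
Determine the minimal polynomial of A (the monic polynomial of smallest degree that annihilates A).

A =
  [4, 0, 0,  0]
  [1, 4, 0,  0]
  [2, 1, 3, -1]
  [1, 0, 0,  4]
x^3 - 11*x^2 + 40*x - 48

The characteristic polynomial is χ_A(x) = (x - 4)^3*(x - 3), so the eigenvalues are known. The minimal polynomial is
  m_A(x) = Π_λ (x − λ)^{k_λ}
where k_λ is the size of the *largest* Jordan block for λ (equivalently, the smallest k with (A − λI)^k v = 0 for every generalised eigenvector v of λ).

  λ = 3: largest Jordan block has size 1, contributing (x − 3)
  λ = 4: largest Jordan block has size 2, contributing (x − 4)^2

So m_A(x) = (x - 4)^2*(x - 3) = x^3 - 11*x^2 + 40*x - 48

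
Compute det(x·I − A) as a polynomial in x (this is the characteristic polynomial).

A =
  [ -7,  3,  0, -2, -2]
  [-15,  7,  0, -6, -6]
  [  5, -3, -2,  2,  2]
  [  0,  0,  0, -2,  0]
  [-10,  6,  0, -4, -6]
x^5 + 10*x^4 + 40*x^3 + 80*x^2 + 80*x + 32

Expanding det(x·I − A) (e.g. by cofactor expansion or by noting that A is similar to its Jordan form J, which has the same characteristic polynomial as A) gives
  χ_A(x) = x^5 + 10*x^4 + 40*x^3 + 80*x^2 + 80*x + 32
which factors as (x + 2)^5. The eigenvalues (with algebraic multiplicities) are λ = -2 with multiplicity 5.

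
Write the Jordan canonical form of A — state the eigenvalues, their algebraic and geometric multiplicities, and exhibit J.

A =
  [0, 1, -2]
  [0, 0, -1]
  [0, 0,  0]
J_3(0)

The characteristic polynomial is
  det(x·I − A) = x^3

Eigenvalues and multiplicities (the geometric multiplicity of λ is n − rank(A − λI), which equals the number of Jordan blocks for λ):
  λ = 0: algebraic multiplicity = 3, geometric multiplicity = 1

Determining the block sizes for each eigenvalue:
  λ = 0: one block (gm = 1), so the single block has size am = 3 → block sizes [3]

Assembling the blocks gives a Jordan form
J =
  [0, 1, 0]
  [0, 0, 1]
  [0, 0, 0]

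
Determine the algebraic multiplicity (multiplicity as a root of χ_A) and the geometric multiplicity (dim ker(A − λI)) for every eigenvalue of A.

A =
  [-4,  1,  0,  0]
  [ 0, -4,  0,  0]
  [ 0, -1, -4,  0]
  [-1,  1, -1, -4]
λ = -4: alg = 4, geom = 2

Step 1 — factor the characteristic polynomial to read off the algebraic multiplicities:
  χ_A(x) = (x + 4)^4

Step 2 — compute geometric multiplicities via the rank-nullity identity g(λ) = n − rank(A − λI):
  rank(A − (-4)·I) = 2, so dim ker(A − (-4)·I) = n − 2 = 2

Summary:
  λ = -4: algebraic multiplicity = 4, geometric multiplicity = 2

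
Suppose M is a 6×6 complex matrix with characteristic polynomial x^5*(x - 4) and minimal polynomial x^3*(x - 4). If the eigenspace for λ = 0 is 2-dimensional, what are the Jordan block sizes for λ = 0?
Block sizes for λ = 0: [3, 2]

Step 1 — from the characteristic polynomial, algebraic multiplicity of λ = 0 is 5. From dim ker(M − (0)·I) = 2, there are exactly 2 Jordan blocks for λ = 0.
Step 2 — from the minimal polynomial, the factor (x − 0)^3 tells us the largest block for λ = 0 has size 3.
Step 3 — with total size 5, 2 blocks, and largest block 3, the block sizes (in nonincreasing order) are [3, 2].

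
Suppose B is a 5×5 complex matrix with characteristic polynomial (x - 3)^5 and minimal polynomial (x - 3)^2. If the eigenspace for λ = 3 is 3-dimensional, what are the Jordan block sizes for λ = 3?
Block sizes for λ = 3: [2, 2, 1]

Step 1 — from the characteristic polynomial, algebraic multiplicity of λ = 3 is 5. From dim ker(B − (3)·I) = 3, there are exactly 3 Jordan blocks for λ = 3.
Step 2 — from the minimal polynomial, the factor (x − 3)^2 tells us the largest block for λ = 3 has size 2.
Step 3 — with total size 5, 3 blocks, and largest block 2, the block sizes (in nonincreasing order) are [2, 2, 1].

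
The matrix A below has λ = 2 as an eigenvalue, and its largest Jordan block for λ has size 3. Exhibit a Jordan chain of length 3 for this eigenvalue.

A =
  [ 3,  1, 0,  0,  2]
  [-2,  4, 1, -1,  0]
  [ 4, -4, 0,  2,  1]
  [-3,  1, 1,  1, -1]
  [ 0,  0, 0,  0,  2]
A Jordan chain for λ = 2 of length 3:
v_1 = (-1, 1, -2, 2, 0)ᵀ
v_2 = (1, -2, 4, -3, 0)ᵀ
v_3 = (1, 0, 0, 0, 0)ᵀ

Let N = A − (2)·I. We want v_3 with N^3 v_3 = 0 but N^2 v_3 ≠ 0; then v_{j-1} := N · v_j for j = 3, …, 2.

Pick v_3 = (1, 0, 0, 0, 0)ᵀ.
Then v_2 = N · v_3 = (1, -2, 4, -3, 0)ᵀ.
Then v_1 = N · v_2 = (-1, 1, -2, 2, 0)ᵀ.

Sanity check: (A − (2)·I) v_1 = (0, 0, 0, 0, 0)ᵀ = 0. ✓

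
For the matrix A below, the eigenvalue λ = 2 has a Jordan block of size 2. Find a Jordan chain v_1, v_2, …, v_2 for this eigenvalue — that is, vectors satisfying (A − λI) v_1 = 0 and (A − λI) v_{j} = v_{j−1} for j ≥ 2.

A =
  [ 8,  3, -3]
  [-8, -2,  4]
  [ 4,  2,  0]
A Jordan chain for λ = 2 of length 2:
v_1 = (6, -8, 4)ᵀ
v_2 = (1, 0, 0)ᵀ

Let N = A − (2)·I. We want v_2 with N^2 v_2 = 0 but N^1 v_2 ≠ 0; then v_{j-1} := N · v_j for j = 2, …, 2.

Pick v_2 = (1, 0, 0)ᵀ.
Then v_1 = N · v_2 = (6, -8, 4)ᵀ.

Sanity check: (A − (2)·I) v_1 = (0, 0, 0)ᵀ = 0. ✓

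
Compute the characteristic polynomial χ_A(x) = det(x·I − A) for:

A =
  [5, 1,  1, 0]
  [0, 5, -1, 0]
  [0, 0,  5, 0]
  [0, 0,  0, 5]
x^4 - 20*x^3 + 150*x^2 - 500*x + 625

Expanding det(x·I − A) (e.g. by cofactor expansion or by noting that A is similar to its Jordan form J, which has the same characteristic polynomial as A) gives
  χ_A(x) = x^4 - 20*x^3 + 150*x^2 - 500*x + 625
which factors as (x - 5)^4. The eigenvalues (with algebraic multiplicities) are λ = 5 with multiplicity 4.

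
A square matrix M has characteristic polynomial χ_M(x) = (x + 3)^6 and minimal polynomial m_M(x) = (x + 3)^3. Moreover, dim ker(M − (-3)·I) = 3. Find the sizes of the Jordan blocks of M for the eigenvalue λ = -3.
Block sizes for λ = -3: [3, 2, 1]

Step 1 — from the characteristic polynomial, algebraic multiplicity of λ = -3 is 6. From dim ker(M − (-3)·I) = 3, there are exactly 3 Jordan blocks for λ = -3.
Step 2 — from the minimal polynomial, the factor (x + 3)^3 tells us the largest block for λ = -3 has size 3.
Step 3 — with total size 6, 3 blocks, and largest block 3, the block sizes (in nonincreasing order) are [3, 2, 1].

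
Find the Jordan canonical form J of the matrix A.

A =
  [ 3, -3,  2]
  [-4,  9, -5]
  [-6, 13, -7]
J_1(1) ⊕ J_2(2)

The characteristic polynomial is
  det(x·I − A) = x^3 - 5*x^2 + 8*x - 4 = (x - 2)^2*(x - 1)

Eigenvalues and multiplicities (the geometric multiplicity of λ is n − rank(A − λI), which equals the number of Jordan blocks for λ):
  λ = 1: algebraic multiplicity = 1, geometric multiplicity = 1
  λ = 2: algebraic multiplicity = 2, geometric multiplicity = 1

Determining the block sizes for each eigenvalue:
  λ = 1: one block (gm = 1), so the single block has size am = 1 → block sizes [1]
  λ = 2: one block (gm = 1), so the single block has size am = 2 → block sizes [2]

Assembling the blocks gives a Jordan form
J =
  [1, 0, 0]
  [0, 2, 1]
  [0, 0, 2]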